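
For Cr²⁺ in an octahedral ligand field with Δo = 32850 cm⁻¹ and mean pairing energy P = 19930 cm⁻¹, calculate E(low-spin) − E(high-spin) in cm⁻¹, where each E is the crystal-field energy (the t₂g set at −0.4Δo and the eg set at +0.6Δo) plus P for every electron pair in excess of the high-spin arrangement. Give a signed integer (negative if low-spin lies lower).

Cr is in group 6, so Cr²⁺ is d⁴ (6 − 2 = 4).
High-spin: t₂g³ eg¹, CFSE = -0.6Δo = -19710 cm⁻¹.
For low-spin the configuration is t₂g⁴ eg⁰: orbital energy -1.6 × 32850 = -52560 cm⁻¹, and 1 additional pair relative to high-spin adds 19930 cm⁻¹, giving -32630 cm⁻¹.
E(LS) − E(HS) = -32630 − (-19710) = -12920 cm⁻¹.

-12920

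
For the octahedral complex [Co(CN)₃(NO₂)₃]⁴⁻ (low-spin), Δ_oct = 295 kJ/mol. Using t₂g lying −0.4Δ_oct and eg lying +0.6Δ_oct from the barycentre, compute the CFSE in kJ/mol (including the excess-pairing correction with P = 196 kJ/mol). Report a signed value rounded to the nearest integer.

Ligand charges: 3×(-1) from CN⁻ and 3×(-1) from NO₂⁻ sum to -6; with overall charge -4, Co is +2.
Co sits in group 9; removing 2 electrons leaves Co²⁺ with 9 − 2 = 7 d electrons.
The d⁷ electrons fill as t₂g⁶ eg¹.
Orbital CFSE = 6(-0.4) + 1(0.6) = -1.8Δ_oct = -1.8 × 295 = -531 kJ/mol.
Relative to high-spin t₂g⁵ eg² (2 paired), the low-spin configuration has 1 additional pair, contributing +1 × 196 = +196 kJ/mol.
Combining: -531 + 196 = -335 kJ/mol.

-335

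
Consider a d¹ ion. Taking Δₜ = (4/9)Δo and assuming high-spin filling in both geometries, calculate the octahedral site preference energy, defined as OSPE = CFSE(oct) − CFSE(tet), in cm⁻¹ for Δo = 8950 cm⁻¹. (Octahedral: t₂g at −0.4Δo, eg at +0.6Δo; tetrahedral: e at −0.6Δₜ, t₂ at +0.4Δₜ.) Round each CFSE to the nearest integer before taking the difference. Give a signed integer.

-1193

Octahedral (high-spin): t₂g¹ eg⁰, CFSE = 1(−0.4) + 0(+0.6) = -0.4Δo = -0.4 × 8950 = -3580 cm⁻¹.
Tetrahedral e¹ t₂⁰ gives -0.6Δₜ = -0.6 × (4/9) × 8950 = -2387 cm⁻¹.
Subtracting, OSPE = -3580 − (-2387) = -1193 cm⁻¹.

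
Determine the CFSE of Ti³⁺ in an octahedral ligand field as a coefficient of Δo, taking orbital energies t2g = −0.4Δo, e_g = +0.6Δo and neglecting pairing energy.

-0.4 Δo

Ti sits in group 4; removing 3 electrons leaves Ti³⁺ with 4 − 3 = 1 d electrons.
For octahedral d¹ the high- and low-spin configurations coincide.
Configuration: t2g^1 e_g^0.
CFSE = 1(-0.4Δo) + 0(0.6Δo) = -0.4Δo + 0.0Δo = -0.4Δo.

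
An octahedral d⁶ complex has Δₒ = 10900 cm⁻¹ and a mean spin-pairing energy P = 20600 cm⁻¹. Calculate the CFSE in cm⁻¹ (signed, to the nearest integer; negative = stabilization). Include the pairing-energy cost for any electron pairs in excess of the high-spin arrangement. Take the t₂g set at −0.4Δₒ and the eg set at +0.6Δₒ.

-4360

Δₒ < P, so pairing is avoided: the ground state is high-spin.
Configuration: t₂g⁴ eg².
Orbital CFSE = -0.4Δₒ = -0.4 × 10900 = -4360 cm⁻¹.
High-spin has no excess pairs, so no pairing correction applies.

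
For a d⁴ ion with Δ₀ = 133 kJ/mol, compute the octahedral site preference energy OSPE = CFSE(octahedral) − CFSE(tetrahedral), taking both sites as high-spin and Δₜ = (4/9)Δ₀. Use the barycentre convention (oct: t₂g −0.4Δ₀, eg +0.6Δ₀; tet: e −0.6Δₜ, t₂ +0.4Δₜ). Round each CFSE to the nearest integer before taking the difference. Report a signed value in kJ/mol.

In an octahedral site d⁴ (HS) is t₂g³ eg¹, giving CFSE(oct) = -0.6Δ₀ = -80 kJ/mol.
Tetrahedral: e² t₂², CFSE = 2(−0.6) + 2(+0.4) = -0.4Δₜ = -0.4 × (4/9) × 133 = -24 kJ/mol.
OSPE = -80 − (-24) = -56 kJ/mol.

-56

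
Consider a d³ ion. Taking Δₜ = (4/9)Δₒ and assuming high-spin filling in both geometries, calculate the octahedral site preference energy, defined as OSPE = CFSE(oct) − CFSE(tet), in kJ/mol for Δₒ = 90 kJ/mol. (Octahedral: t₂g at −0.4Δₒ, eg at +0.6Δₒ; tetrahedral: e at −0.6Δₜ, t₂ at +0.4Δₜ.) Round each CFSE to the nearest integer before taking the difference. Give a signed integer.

Octahedral (high-spin): t₂g³ eg⁰, CFSE = 3(−0.4) + 0(+0.6) = -1.2Δₒ = -1.2 × 90 = -108 kJ/mol.
Tetrahedral: e² t₂¹, CFSE = 2(−0.6) + 1(+0.4) = -0.8Δₜ = -0.8 × (4/9) × 90 = -32 kJ/mol.
OSPE = -108 − (-32) = -76 kJ/mol.

-76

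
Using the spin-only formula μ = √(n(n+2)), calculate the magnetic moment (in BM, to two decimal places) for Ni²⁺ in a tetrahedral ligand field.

2.83 BM

Ni²⁺: group 10, so d-count = 10 − 2 = 8.
Tetrahedral splitting is small, so the complex is high-spin.
Configuration: e^4 t2^4 → 2 unpaired electrons.
μ(spin-only) = √[2(2+2)] = √8 ≈ 2.83 BM.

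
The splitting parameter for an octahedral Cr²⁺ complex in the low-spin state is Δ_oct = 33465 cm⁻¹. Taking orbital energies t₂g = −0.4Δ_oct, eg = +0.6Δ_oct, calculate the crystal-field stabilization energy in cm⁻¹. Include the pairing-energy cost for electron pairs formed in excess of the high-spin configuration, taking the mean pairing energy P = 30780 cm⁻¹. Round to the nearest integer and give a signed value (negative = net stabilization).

-22764

Cr sits in group 6; removing 2 electrons leaves Cr²⁺ with 6 − 2 = 4 d electrons.
Configuration: t₂g⁴ eg⁰.
Orbital CFSE = 4(-0.4) + 0(0.6) = -1.6Δ_oct = -1.6 × 33465 = -53544 cm⁻¹.
Pairing penalty: 1 pair vs 0 in the high-spin reference → 1 extra × P = 30780 cm⁻¹.
Overall CFSE = -53544 + 30780 = -22764 cm⁻¹.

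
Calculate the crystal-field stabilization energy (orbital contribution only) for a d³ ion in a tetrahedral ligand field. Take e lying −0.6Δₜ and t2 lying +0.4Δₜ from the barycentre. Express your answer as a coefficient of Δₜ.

-0.8 Δₜ

With tetrahedral geometry the complex is necessarily high-spin.
Configuration: e^2 t2^1.
CFSE = 2(-0.6Δₜ) + 1(0.4Δₜ) = -1.2Δₜ + 0.4Δₜ = -0.8Δₜ.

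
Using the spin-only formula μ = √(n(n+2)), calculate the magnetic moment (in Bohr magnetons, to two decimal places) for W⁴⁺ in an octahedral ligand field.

2.83 Bohr magnetons

W⁴⁺: group 6, so d-count = 6 − 4 = 2.
Configuration: t₂g² eg⁰ → 2 unpaired electrons.
μ(spin-only) = √[2(2+2)] = √8 ≈ 2.83 Bohr magnetons.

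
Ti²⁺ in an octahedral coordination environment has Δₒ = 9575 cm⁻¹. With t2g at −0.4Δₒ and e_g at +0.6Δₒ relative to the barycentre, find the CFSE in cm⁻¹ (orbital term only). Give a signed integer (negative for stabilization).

Group 4 minus oxidation state +2 gives a d² configuration for Ti²⁺.
Configuration: t2g^2 e_g^0.
CFSE(orbital) = 2×(-0.4Δₒ) + 0×(0.6Δₒ) = -0.8Δₒ; with Δₒ = 9575 cm⁻¹ that is -7660 cm⁻¹.

-7660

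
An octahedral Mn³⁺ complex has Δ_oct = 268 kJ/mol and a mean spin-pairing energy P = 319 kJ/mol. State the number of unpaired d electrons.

Mn sits in group 7; removing 3 electrons leaves Mn³⁺ with 7 − 3 = 4 d electrons.
Since Δ_oct = 268 kJ/mol < P = 319 kJ/mol, the complex adopts the high-spin configuration.
That gives t₂g³ eg¹.
Unpaired electrons: 4.

4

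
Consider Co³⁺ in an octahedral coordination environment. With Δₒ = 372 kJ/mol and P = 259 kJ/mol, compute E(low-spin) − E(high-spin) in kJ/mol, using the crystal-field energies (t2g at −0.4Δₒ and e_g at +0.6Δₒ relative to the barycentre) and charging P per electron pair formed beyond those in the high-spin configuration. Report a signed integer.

-226

Group 9 minus oxidation state +3 gives a d⁶ configuration for Co³⁺.
In the high-spin limit (t2g^4 e_g^2) the orbital term is -0.4Δₒ = -149 kJ/mol, with no excess pairing.
Low-spin t2g^6 e_g^0 gives -2.4Δₒ = -893 kJ/mol, but forming 2 extra pairs costs 2P = 518 kJ/mol, so E(LS) = -893 + 518 = -375 kJ/mol.
The difference is -375 − (-149) = -226 kJ/mol, so low-spin lies lower.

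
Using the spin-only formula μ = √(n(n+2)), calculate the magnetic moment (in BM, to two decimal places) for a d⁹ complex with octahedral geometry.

1.73 BM

Configuration: t₂g⁶ eg³ → 1 unpaired electron.
μ(spin-only) = √[1(1+2)] = √3 ≈ 1.73 BM.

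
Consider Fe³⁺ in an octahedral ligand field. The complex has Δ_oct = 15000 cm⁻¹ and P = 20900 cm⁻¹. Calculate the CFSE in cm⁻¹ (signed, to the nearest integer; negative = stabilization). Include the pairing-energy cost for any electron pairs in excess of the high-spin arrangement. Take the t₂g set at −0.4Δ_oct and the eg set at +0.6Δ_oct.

Fe is in group 8, so Fe³⁺ is d⁵ (8 − 3 = 5).
With Δ_oct < P the complex is high-spin.
Configuration: t₂g³ eg².
Orbital CFSE = 0.0Δ_oct = 0.0 × 15000 = 0 cm⁻¹.
High-spin has no excess pairs, so no pairing correction applies.

0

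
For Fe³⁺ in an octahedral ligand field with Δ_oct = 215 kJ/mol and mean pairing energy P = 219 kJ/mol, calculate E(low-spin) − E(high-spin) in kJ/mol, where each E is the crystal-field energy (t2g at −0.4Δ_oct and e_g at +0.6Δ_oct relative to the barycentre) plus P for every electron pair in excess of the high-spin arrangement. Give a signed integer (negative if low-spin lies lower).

Fe³⁺: group 8, so d-count = 8 − 3 = 5.
High-spin: t2g^3 e_g^2, CFSE = 0.0Δ_oct = 0 kJ/mol.
Low-spin: t2g^5 e_g^0, orbital CFSE = -2.0Δ_oct = -430 kJ/mol; plus 2 excess pairs × P = +438 kJ/mol; total 8 kJ/mol.
The difference is 8 − (0) = 8 kJ/mol, so high-spin lies lower.

8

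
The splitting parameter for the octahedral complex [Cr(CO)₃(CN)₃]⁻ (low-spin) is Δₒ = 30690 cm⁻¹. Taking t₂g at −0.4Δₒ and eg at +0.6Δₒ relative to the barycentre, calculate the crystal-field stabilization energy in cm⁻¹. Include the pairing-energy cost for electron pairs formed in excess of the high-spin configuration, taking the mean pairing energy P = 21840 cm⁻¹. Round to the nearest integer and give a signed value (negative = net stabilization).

Ligand charges: 3×(+0) from CO and 3×(-1) from CN⁻ sum to -3; with overall charge -1, Cr is +2.
Cr is in group 6, so Cr²⁺ is d⁴ (6 − 2 = 4).
The d⁴ electrons fill as t₂g⁴ eg⁰.
The orbital stabilization is -1.6Δₒ = -1.6 × 30690 = -49104 cm⁻¹.
High-spin d⁴ would be t₂g³ eg¹ with 0 pairs; low-spin has 1, so 1 excess pair costs +1P = +21840 cm⁻¹.
Overall CFSE = -49104 + 21840 = -27264 cm⁻¹.

-27264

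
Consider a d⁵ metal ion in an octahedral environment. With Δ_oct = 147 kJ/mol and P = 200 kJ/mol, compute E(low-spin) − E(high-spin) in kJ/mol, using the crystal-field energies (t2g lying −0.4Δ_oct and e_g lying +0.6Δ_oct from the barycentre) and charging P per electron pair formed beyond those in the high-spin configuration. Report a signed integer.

106

In the high-spin limit (t2g^3 e_g^2) the orbital term is 0.0Δ_oct = 0 kJ/mol, with no excess pairing.
Low-spin: t2g^5 e_g^0, orbital CFSE = -2.0Δ_oct = -294 kJ/mol; plus 2 excess pairs × P = +400 kJ/mol; total 106 kJ/mol.
The difference is 106 − (0) = 106 kJ/mol, so high-spin lies lower.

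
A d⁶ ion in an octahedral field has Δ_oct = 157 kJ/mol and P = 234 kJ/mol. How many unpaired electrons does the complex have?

4

With Δ_oct < P the complex is high-spin.
Configuration: t₂g⁴ eg².
Unpaired electrons: 4.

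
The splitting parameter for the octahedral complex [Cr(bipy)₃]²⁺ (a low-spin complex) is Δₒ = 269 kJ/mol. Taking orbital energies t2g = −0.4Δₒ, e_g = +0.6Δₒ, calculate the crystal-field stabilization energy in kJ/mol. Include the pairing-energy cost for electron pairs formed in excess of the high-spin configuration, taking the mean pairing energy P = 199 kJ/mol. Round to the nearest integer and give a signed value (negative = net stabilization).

bipy is neutral, so the +2 overall charge sits on Cr: oxidation state +2.
Cr sits in group 6; removing 2 electrons leaves Cr²⁺ with 6 − 2 = 4 d electrons.
Configuration: t2g^4 e_g^0.
The orbital stabilization is -1.6Δₒ = -1.6 × 269 = -430 kJ/mol.
High-spin d⁴ would be t2g^3 e_g^1 with 0 pairs; low-spin has 1, so 1 excess pair costs +1P = +199 kJ/mol.
Net CFSE = -430 + 199 = -231 kJ/mol.

-231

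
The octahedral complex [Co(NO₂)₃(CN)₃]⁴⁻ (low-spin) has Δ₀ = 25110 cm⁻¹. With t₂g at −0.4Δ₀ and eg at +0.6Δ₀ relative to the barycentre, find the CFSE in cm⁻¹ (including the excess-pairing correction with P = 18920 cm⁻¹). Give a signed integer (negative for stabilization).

Ligand charges: 3×(-1) from NO₂⁻ and 3×(-1) from CN⁻ sum to -6; with overall charge -4, Co is +2.
Co²⁺: group 9, so d-count = 9 − 2 = 7.
Electron filling gives t₂g⁶ eg¹.
CFSE(orbital) = 6×(-0.4Δ₀) + 1×(0.6Δ₀) = -1.8Δ₀; with Δ₀ = 25110 cm⁻¹ that is -45198 cm⁻¹.
High-spin d⁷ would be t₂g⁵ eg² with 2 pairs; low-spin has 3, so 1 excess pair costs +1P = +18920 cm⁻¹.
Overall CFSE = -45198 + 18920 = -26278 cm⁻¹.

-26278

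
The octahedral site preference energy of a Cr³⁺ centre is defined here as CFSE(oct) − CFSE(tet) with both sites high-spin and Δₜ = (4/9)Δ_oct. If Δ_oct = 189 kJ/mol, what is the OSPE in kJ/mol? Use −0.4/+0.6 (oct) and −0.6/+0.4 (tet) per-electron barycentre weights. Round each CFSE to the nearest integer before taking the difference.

Cr is in group 6, so Cr³⁺ is d³ (6 − 3 = 3).
Octahedral high-spin t2g^3 e_g^0: CFSE = -1.2 × 189 = -227 kJ/mol.
In a tetrahedral site the filling is e^2 t2^1: CFSE(tet) = -0.8Δₜ = -0.8 × (4/9)(189) = -67 kJ/mol.
Subtracting, OSPE = -227 − (-67) = -160 kJ/mol.

-160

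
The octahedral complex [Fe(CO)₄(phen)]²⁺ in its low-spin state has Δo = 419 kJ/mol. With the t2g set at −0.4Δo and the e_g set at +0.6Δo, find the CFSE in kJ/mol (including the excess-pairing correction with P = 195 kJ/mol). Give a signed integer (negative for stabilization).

-616

Ligand charges: 4×(+0) from CO and 1×(+0) from phen sum to +0; with overall charge +2, Fe is +2.
Group 8 minus oxidation state +2 gives a d⁶ configuration for Fe²⁺.
Configuration: t2g^6 e_g^0.
Orbital CFSE = 6(-0.4) + 0(0.6) = -2.4Δo = -2.4 × 419 = -1006 kJ/mol.
Pairing penalty: 3 pairs vs 1 in the high-spin reference → 2 extra × P = 390 kJ/mol.
Combining: -1006 + 390 = -616 kJ/mol.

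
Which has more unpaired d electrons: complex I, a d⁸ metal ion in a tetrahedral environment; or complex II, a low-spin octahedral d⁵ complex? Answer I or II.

I: With tetrahedral geometry the complex is necessarily high-spin; e⁴ t₂⁴ → 2 unpaired.
II: t₂g⁵ eg⁰ → 1 unpaired.
So I has more unpaired electrons.

I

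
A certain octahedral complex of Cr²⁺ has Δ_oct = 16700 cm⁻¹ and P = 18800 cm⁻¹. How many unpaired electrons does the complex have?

4

Group 6 minus oxidation state +2 gives a d⁴ configuration for Cr²⁺.
Since Δ_oct = 16700 cm⁻¹ < P = 18800 cm⁻¹, the complex adopts the high-spin configuration.
Configuration: t₂g³ eg¹.
Unpaired electrons: 4.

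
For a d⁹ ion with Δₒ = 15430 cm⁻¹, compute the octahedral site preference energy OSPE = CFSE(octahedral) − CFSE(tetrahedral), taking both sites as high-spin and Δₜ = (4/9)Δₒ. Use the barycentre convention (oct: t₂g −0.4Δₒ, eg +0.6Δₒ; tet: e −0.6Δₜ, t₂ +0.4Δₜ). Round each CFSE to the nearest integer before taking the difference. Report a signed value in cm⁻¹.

Octahedral (high-spin): t2g^6 e_g^3, CFSE = 6(−0.4) + 3(+0.6) = -0.6Δₒ = -0.6 × 15430 = -9258 cm⁻¹.
Tetrahedral e^4 t2^5 gives -0.4Δₜ = -0.4 × (4/9) × 15430 = -2743 cm⁻¹.
OSPE = -9258 − (-2743) = -6515 cm⁻¹.

-6515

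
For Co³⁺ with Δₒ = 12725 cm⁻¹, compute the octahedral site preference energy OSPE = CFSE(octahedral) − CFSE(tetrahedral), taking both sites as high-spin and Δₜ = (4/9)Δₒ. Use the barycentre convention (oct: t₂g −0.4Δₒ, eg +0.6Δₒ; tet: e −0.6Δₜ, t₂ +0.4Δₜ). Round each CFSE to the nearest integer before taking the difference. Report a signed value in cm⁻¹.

Group 9 minus oxidation state +3 gives a d⁶ configuration for Co³⁺.
Octahedral (high-spin): t₂g⁴ eg², CFSE = 4(−0.4) + 2(+0.6) = -0.4Δₒ = -0.4 × 12725 = -5090 cm⁻¹.
In a tetrahedral site the filling is e³ t₂³: CFSE(tet) = -0.6Δₜ = -0.6 × (4/9)(12725) = -3393 cm⁻¹.
Subtracting, OSPE = -5090 − (-3393) = -1697 cm⁻¹.

-1697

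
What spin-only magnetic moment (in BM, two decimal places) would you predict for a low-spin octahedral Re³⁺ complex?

2.83 BM

Re sits in group 7; removing 3 electrons leaves Re³⁺ with 7 − 3 = 4 d electrons.
Configuration: t₂g⁴ eg⁰ → 2 unpaired electrons.
μ(spin-only) = √[2(2+2)] = √8 ≈ 2.83 BM.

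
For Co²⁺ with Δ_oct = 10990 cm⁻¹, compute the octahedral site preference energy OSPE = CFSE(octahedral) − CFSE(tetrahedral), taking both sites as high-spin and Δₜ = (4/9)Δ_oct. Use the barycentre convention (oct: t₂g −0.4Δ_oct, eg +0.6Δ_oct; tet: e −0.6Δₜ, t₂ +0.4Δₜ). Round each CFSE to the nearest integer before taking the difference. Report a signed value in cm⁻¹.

Co²⁺: group 9, so d-count = 9 − 2 = 7.
Octahedral high-spin t₂g⁵ eg²: CFSE = -0.8 × 10990 = -8792 cm⁻¹.
In a tetrahedral site the filling is e⁴ t₂³: CFSE(tet) = -1.2Δₜ = -1.2 × (4/9)(10990) = -5861 cm⁻¹.
OSPE = -8792 − (-5861) = -2931 cm⁻¹.

-2931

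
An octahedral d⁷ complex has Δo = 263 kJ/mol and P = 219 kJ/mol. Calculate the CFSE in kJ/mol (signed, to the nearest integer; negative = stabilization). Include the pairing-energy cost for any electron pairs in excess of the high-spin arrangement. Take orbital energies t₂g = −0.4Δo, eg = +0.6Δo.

Δo > P, so pairing is preferred: the ground state is low-spin.
Configuration: t₂g⁶ eg¹.
Orbital CFSE = -1.8Δo = -1.8 × 263 = -473 kJ/mol.
Excess pairs vs high-spin: 3 − 2 = 1; pairing cost = +219 kJ/mol.
Net CFSE = -473 + 219 = -254 kJ/mol.

-254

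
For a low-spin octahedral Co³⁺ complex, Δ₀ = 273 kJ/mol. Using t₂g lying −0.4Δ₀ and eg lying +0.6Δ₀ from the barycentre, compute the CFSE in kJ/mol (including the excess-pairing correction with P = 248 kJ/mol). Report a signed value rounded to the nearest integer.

Co sits in group 9; removing 3 electrons leaves Co³⁺ with 9 − 3 = 6 d electrons.
Configuration: t₂g⁶ eg⁰.
The orbital stabilization is -2.4Δ₀ = -2.4 × 273 = -655 kJ/mol.
Relative to high-spin t₂g⁴ eg² (1 paired), the low-spin configuration has 2 additional pairs, contributing +2 × 248 = +496 kJ/mol.
Net CFSE = -655 + 496 = -159 kJ/mol.

-159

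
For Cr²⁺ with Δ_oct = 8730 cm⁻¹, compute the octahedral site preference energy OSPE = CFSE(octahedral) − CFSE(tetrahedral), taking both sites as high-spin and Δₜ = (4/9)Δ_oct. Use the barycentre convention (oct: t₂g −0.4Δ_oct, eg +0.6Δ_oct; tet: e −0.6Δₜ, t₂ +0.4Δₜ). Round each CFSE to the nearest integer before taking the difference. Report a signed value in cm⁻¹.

-3686

Cr sits in group 6; removing 2 electrons leaves Cr²⁺ with 6 − 2 = 4 d electrons.
In an octahedral site d⁴ (HS) is t₂g³ eg¹, giving CFSE(oct) = -0.6Δ_oct = -5238 cm⁻¹.
Tetrahedral: e² t₂², CFSE = 2(−0.6) + 2(+0.4) = -0.4Δₜ = -0.4 × (4/9) × 8730 = -1552 cm⁻¹.
Subtracting, OSPE = -5238 − (-1552) = -3686 cm⁻¹.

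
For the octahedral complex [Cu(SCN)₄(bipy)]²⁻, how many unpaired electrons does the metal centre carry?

1

Ligand charges: 4×(-1) from SCN⁻ and 1×(+0) from bipy sum to -4; with overall charge -2, Cu is +2.
Group 11 minus oxidation state +2 gives a d⁹ configuration for Cu²⁺.
Configuration: t2g^6 e_g^3, giving 1 unpaired electron.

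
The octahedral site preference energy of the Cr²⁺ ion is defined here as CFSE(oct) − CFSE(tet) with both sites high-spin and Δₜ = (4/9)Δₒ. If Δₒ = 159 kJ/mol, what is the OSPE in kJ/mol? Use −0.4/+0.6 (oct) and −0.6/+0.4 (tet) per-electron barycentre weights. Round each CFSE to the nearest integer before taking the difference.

Group 6 minus oxidation state +2 gives a d⁴ configuration for Cr²⁺.
Octahedral (high-spin): t2g^3 e_g^1, CFSE = 3(−0.4) + 1(+0.6) = -0.6Δₒ = -0.6 × 159 = -95 kJ/mol.
Tetrahedral e^2 t2^2 gives -0.4Δₜ = -0.4 × (4/9) × 159 = -28 kJ/mol.
OSPE = CFSE(oct) − CFSE(tet) = -95 − (-28) = -67 kJ/mol.

-67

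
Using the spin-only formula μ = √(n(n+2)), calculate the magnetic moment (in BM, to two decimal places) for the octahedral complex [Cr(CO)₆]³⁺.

3.87 BM

CO is neutral, so the +3 overall charge sits on Cr: oxidation state +3.
Cr³⁺: group 6, so d-count = 6 − 3 = 3.
Configuration: t₂g³ eg⁰ → 3 unpaired electrons.
μ(spin-only) = √[3(3+2)] = √15 ≈ 3.87 BM.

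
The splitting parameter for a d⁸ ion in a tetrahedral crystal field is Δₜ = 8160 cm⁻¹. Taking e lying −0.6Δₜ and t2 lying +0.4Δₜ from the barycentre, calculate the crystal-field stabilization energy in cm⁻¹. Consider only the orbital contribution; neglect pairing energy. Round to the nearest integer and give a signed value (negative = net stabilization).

Tetrahedral splitting is small, so the complex is high-spin.
The d⁸ electrons fill as e^4 t2^4.
The orbital stabilization is -0.8Δₜ = -0.8 × 8160 = -6528 cm⁻¹.

-6528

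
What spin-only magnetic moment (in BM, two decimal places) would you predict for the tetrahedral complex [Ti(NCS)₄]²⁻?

Each NCS⁻ contributes -1; 4 × (-1) = -4. With overall charge -2, Ti is in the +2 oxidation state.
Group 4 minus oxidation state +2 gives a d² configuration for Ti²⁺.
With tetrahedral geometry the complex is necessarily high-spin.
Configuration: e^2 t2^0 → 2 unpaired electrons.
μ(spin-only) = √[2(2+2)] = √8 ≈ 2.83 BM.

2.83 BM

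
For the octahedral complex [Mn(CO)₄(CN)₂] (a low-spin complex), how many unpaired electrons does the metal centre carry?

Ligand charges: 4×(+0) from CO and 2×(-1) from CN⁻ sum to -2; with overall charge +0, Mn is +2.
Group 7 minus oxidation state +2 gives a d⁵ configuration for Mn²⁺.
Configuration: t2g^5 e_g^0, giving 1 unpaired electron.

1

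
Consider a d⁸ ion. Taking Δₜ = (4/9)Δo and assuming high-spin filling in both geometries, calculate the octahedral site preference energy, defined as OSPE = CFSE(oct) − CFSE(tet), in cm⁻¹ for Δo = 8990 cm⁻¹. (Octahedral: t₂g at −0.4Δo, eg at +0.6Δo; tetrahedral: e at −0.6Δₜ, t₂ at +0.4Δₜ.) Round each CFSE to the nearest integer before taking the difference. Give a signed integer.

Octahedral high-spin t₂g⁶ eg²: CFSE = -1.2 × 8990 = -10788 cm⁻¹.
Tetrahedral e⁴ t₂⁴ gives -0.8Δₜ = -0.8 × (4/9) × 8990 = -3196 cm⁻¹.
Subtracting, OSPE = -10788 − (-3196) = -7592 cm⁻¹.

-7592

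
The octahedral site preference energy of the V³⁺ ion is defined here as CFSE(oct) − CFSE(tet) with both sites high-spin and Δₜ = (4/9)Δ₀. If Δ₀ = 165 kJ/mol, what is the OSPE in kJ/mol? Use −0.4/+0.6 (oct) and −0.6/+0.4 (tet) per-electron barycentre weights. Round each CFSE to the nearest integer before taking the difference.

-44

V sits in group 5; removing 3 electrons leaves V³⁺ with 5 − 3 = 2 d electrons.
Octahedral (high-spin): t₂g² eg⁰, CFSE = 2(−0.4) + 0(+0.6) = -0.8Δ₀ = -0.8 × 165 = -132 kJ/mol.
Tetrahedral e² t₂⁰ gives -1.2Δₜ = -1.2 × (4/9) × 165 = -88 kJ/mol.
OSPE = -132 − (-88) = -44 kJ/mol.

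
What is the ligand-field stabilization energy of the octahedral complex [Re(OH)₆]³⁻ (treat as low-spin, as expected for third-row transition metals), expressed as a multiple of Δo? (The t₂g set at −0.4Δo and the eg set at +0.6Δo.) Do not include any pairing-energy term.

Each OH⁻ contributes -1; 6 × (-1) = -6. With overall charge -3, Re is in the +3 oxidation state.
Re³⁺: group 7, so d-count = 7 − 3 = 4.
Configuration: t₂g⁴ eg⁰.
CFSE = 4(-0.4Δo) + 0(0.6Δo) = -1.6Δo + 0.0Δo = -1.6Δo.

-1.6 Δo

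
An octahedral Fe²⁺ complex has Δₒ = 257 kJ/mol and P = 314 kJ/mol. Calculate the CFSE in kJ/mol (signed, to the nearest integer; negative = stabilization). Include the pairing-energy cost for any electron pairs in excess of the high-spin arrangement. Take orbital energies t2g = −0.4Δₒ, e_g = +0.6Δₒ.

Fe²⁺: group 8, so d-count = 8 − 2 = 6.
With Δₒ < P the complex is high-spin.
Filling d⁶ accordingly: t2g^4 e_g^2.
Orbital CFSE = -0.4Δₒ = -0.4 × 257 = -103 kJ/mol.
High-spin has no excess pairs, so no pairing correction applies.

-103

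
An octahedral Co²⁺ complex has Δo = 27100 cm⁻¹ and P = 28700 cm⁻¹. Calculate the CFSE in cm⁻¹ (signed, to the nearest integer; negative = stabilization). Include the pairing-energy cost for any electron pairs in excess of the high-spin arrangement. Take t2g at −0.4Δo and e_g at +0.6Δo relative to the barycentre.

-21680

Co²⁺: group 9, so d-count = 9 − 2 = 7.
Here Δo < P (27100 < 28700), so the high-spin state is favoured.
Configuration: t2g^5 e_g^2.
Orbital CFSE = -0.8Δo = -0.8 × 27100 = -21680 cm⁻¹.
High-spin has no excess pairs, so no pairing correction applies.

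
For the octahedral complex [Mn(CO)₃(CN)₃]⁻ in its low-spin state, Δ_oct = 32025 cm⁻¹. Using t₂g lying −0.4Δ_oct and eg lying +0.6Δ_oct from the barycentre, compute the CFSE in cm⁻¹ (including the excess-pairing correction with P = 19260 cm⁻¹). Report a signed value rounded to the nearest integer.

Ligand charges: 3×(+0) from CO and 3×(-1) from CN⁻ sum to -3; with overall charge -1, Mn is +2.
Group 7 minus oxidation state +2 gives a d⁵ configuration for Mn²⁺.
The d⁵ electrons fill as t₂g⁵ eg⁰.
Orbital CFSE = 5(-0.4) + 0(0.6) = -2.0Δ_oct = -2.0 × 32025 = -64050 cm⁻¹.
High-spin d⁵ would be t₂g³ eg² with 0 pairs; low-spin has 2, so 2 excess pairs cost +2P = +38520 cm⁻¹.
Overall CFSE = -64050 + 38520 = -25530 cm⁻¹.

-25530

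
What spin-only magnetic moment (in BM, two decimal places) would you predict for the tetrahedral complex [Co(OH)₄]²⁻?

Each OH⁻ contributes -1; 4 × (-1) = -4. With overall charge -2, Co is in the +2 oxidation state.
Group 9 minus oxidation state +2 gives a d⁷ configuration for Co²⁺.
Tetrahedral fields are weak (Δₜ ≈ 4/9 Δₒ), so electrons fill high-spin.
Configuration: e⁴ t₂³ → 3 unpaired electrons.
μ(spin-only) = √[3(3+2)] = √15 ≈ 3.87 BM.

3.87 BM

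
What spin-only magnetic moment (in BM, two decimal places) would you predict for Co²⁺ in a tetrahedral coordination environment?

Co sits in group 9; removing 2 electrons leaves Co²⁺ with 9 − 2 = 7 d electrons.
Tetrahedral fields are weak (Δₜ ≈ 4/9 Δₒ), so electrons fill high-spin.
Configuration: e⁴ t₂³ → 3 unpaired electrons.
μ(spin-only) = √[3(3+2)] = √15 ≈ 3.87 BM.

3.87 BM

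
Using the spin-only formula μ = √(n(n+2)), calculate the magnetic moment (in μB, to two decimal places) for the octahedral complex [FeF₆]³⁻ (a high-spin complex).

Each F⁻ contributes -1; 6 × (-1) = -6. With overall charge -3, Fe is in the +3 oxidation state.
Fe sits in group 8; removing 3 electrons leaves Fe³⁺ with 8 − 3 = 5 d electrons.
Configuration: t2g^3 e_g^2 → 5 unpaired electrons.
μ(spin-only) = √[5(5+2)] = √35 ≈ 5.92 μB.

5.92 μB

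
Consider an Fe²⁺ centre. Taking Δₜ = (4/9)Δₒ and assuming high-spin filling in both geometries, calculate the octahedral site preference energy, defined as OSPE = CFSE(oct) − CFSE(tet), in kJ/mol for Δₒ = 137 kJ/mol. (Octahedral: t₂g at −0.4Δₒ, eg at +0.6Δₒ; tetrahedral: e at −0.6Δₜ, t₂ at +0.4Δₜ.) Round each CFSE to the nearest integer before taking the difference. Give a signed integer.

-18

Fe²⁺: group 8, so d-count = 8 − 2 = 6.
Octahedral high-spin t₂g⁴ eg²: CFSE = -0.4 × 137 = -55 kJ/mol.
Tetrahedral e³ t₂³ gives -0.6Δₜ = -0.6 × (4/9) × 137 = -37 kJ/mol.
OSPE = CFSE(oct) − CFSE(tet) = -55 − (-37) = -18 kJ/mol.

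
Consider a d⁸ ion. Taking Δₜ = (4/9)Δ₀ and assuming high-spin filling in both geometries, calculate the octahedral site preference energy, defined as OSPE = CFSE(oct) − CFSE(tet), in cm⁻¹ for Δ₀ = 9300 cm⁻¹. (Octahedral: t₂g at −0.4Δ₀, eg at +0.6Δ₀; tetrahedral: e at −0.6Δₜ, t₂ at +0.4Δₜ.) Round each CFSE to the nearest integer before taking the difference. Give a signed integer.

Octahedral (high-spin): t₂g⁶ eg², CFSE = 6(−0.4) + 2(+0.6) = -1.2Δ₀ = -1.2 × 9300 = -11160 cm⁻¹.
Tetrahedral e⁴ t₂⁴ gives -0.8Δₜ = -0.8 × (4/9) × 9300 = -3307 cm⁻¹.
Subtracting, OSPE = -11160 − (-3307) = -7853 cm⁻¹.

-7853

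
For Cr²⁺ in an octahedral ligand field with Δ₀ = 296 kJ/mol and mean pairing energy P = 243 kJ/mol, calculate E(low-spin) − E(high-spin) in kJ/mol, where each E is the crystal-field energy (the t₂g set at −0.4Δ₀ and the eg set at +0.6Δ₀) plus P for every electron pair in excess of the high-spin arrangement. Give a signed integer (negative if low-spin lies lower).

Cr sits in group 6; removing 2 electrons leaves Cr²⁺ with 6 − 2 = 4 d electrons.
In the high-spin limit (t₂g³ eg¹) the orbital term is -0.6Δ₀ = -178 kJ/mol, with no excess pairing.
Low-spin: t₂g⁴ eg⁰, orbital CFSE = -1.6Δ₀ = -474 kJ/mol; plus 1 excess pair × P = +243 kJ/mol; total -231 kJ/mol.
Thus E(LS) − E(HS) = -53 kJ/mol.

-53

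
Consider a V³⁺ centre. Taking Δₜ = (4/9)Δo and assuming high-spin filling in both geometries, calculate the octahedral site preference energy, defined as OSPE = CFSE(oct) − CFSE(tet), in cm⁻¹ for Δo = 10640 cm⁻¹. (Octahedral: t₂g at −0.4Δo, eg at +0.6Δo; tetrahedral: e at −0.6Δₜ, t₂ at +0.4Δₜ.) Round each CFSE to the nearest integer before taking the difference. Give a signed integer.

Group 5 minus oxidation state +3 gives a d² configuration for V³⁺.
Octahedral high-spin t₂g² eg⁰: CFSE = -0.8 × 10640 = -8512 cm⁻¹.
In a tetrahedral site the filling is e² t₂⁰: CFSE(tet) = -1.2Δₜ = -1.2 × (4/9)(10640) = -5675 cm⁻¹.
OSPE = CFSE(oct) − CFSE(tet) = -8512 − (-5675) = -2837 cm⁻¹.

-2837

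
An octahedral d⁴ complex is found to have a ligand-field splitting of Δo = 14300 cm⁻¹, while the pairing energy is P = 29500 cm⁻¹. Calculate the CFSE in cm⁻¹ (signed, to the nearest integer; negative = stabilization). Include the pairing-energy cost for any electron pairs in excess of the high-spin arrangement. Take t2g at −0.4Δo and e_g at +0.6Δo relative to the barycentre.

-8580

Since Δo = 14300 cm⁻¹ < P = 29500 cm⁻¹, the complex adopts the high-spin configuration.
That gives t2g^3 e_g^1.
Orbital CFSE = -0.6Δo = -0.6 × 14300 = -8580 cm⁻¹.
High-spin has no excess pairs, so no pairing correction applies.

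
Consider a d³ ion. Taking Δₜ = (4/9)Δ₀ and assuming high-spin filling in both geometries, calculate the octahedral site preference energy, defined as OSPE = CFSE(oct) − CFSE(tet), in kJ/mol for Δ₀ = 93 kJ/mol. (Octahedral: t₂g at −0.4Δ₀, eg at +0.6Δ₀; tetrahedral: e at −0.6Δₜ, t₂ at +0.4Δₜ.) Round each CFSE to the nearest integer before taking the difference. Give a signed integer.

In an octahedral site d³ (HS) is t₂g³ eg⁰, giving CFSE(oct) = -1.2Δ₀ = -112 kJ/mol.
In a tetrahedral site the filling is e² t₂¹: CFSE(tet) = -0.8Δₜ = -0.8 × (4/9)(93) = -33 kJ/mol.
Subtracting, OSPE = -112 − (-33) = -79 kJ/mol.

-79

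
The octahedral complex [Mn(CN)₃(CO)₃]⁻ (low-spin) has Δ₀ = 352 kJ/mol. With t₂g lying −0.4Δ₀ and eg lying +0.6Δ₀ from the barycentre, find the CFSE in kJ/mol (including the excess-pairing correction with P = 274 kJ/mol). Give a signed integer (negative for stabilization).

Ligand charges: 3×(-1) from CN⁻ and 3×(+0) from CO sum to -3; with overall charge -1, Mn is +2.
Mn²⁺: group 7, so d-count = 7 − 2 = 5.
Electron filling gives t₂g⁵ eg⁰.
CFSE(orbital) = 5×(-0.4Δ₀) + 0×(0.6Δ₀) = -2.0Δ₀; with Δ₀ = 352 kJ/mol that is -704 kJ/mol.
Pairing penalty: 2 pairs vs 0 in the high-spin reference → 2 extra × P = 548 kJ/mol.
Combining: -704 + 548 = -156 kJ/mol.

-156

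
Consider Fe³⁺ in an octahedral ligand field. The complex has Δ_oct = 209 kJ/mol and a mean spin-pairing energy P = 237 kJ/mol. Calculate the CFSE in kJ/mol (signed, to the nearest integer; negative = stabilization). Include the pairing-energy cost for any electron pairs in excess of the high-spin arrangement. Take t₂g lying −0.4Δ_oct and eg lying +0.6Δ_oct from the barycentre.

0

Fe³⁺: group 8, so d-count = 8 − 3 = 5.
With Δ_oct < P the complex is high-spin.
That gives t₂g³ eg².
Orbital CFSE = 0.0Δ_oct = 0.0 × 209 = 0 kJ/mol.
High-spin has no excess pairs, so no pairing correction applies.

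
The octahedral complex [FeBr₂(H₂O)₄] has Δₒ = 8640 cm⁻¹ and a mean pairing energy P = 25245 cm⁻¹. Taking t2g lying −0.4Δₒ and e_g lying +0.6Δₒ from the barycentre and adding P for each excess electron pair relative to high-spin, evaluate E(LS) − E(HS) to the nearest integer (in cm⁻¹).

Ligand charges: 2×(-1) from Br⁻ and 4×(+0) from H₂O sum to -2; with overall charge +0, Fe is +2.
Group 8 minus oxidation state +2 gives a d⁶ configuration for Fe²⁺.
High-spin: t2g^4 e_g^2, CFSE = -0.4Δₒ = -3456 cm⁻¹.
Low-spin t2g^6 e_g^0 gives -2.4Δₒ = -20736 cm⁻¹, but forming 2 extra pairs costs 2P = 50490 cm⁻¹, so E(LS) = -20736 + 50490 = 29754 cm⁻¹.
E(LS) − E(HS) = 29754 − (-3456) = 33210 cm⁻¹.

33210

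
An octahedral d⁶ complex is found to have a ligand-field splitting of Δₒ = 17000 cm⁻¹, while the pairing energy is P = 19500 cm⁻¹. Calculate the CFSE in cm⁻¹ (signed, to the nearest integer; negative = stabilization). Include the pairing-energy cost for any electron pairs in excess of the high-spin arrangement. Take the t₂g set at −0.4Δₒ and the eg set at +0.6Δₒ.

Since Δₒ = 17000 cm⁻¹ < P = 19500 cm⁻¹, the complex adopts the high-spin configuration.
That gives t₂g⁴ eg².
Orbital CFSE = -0.4Δₒ = -0.4 × 17000 = -6800 cm⁻¹.
High-spin has no excess pairs, so no pairing correction applies.

-6800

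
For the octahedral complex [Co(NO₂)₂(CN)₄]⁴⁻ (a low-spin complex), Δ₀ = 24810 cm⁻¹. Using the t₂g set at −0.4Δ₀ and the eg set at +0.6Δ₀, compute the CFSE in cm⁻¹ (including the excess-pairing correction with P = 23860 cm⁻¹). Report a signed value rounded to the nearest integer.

Ligand charges: 2×(-1) from NO₂⁻ and 4×(-1) from CN⁻ sum to -6; with overall charge -4, Co is +2.
Group 9 minus oxidation state +2 gives a d⁷ configuration for Co²⁺.
Configuration: t₂g⁶ eg¹.
The orbital stabilization is -1.8Δ₀ = -1.8 × 24810 = -44658 cm⁻¹.
Pairing penalty: 3 pairs vs 2 in the high-spin reference → 1 extra × P = 23860 cm⁻¹.
Combining: -44658 + 23860 = -20798 cm⁻¹.

-20798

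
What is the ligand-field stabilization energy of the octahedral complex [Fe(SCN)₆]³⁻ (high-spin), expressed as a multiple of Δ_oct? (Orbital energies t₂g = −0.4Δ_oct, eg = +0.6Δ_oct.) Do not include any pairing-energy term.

Each SCN⁻ contributes -1; 6 × (-1) = -6. With overall charge -3, Fe is in the +3 oxidation state.
Group 8 minus oxidation state +3 gives a d⁵ configuration for Fe³⁺.
Configuration: t₂g³ eg².
CFSE = 3(-0.4Δ_oct) + 2(0.6Δ_oct) = -1.2Δ_oct + 1.2Δ_oct = 0.0Δ_oct.

0.0 Δ_oct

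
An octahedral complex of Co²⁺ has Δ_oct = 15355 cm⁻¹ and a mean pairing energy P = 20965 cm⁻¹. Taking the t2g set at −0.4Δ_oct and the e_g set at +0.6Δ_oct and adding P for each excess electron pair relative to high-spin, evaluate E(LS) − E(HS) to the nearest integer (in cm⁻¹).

Co sits in group 9; removing 2 electrons leaves Co²⁺ with 9 − 2 = 7 d electrons.
High-spin d⁷ fills as t2g^5 e_g^2 with CFSE 5(−0.4) + 2(+0.6) = -0.8Δ_oct = -12284 cm⁻¹.
Low-spin t2g^6 e_g^1 gives -1.8Δ_oct = -27639 cm⁻¹, but forming 1 extra pair costs 1P = 20965 cm⁻¹, so E(LS) = -27639 + 20965 = -6674 cm⁻¹.
The difference is -6674 − (-12284) = 5610 cm⁻¹, so high-spin lies lower.

5610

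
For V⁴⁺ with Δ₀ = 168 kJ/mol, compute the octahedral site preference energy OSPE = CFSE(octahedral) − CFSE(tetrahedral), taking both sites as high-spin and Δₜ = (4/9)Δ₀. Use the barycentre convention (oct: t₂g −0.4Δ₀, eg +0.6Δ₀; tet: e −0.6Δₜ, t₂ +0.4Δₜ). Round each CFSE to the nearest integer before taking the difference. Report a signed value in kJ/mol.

V is in group 5, so V⁴⁺ is d¹ (5 − 4 = 1).
In an octahedral site d¹ (HS) is t2g^1 e_g^0, giving CFSE(oct) = -0.4Δ₀ = -67 kJ/mol.
In a tetrahedral site the filling is e^1 t2^0: CFSE(tet) = -0.6Δₜ = -0.6 × (4/9)(168) = -45 kJ/mol.
OSPE = CFSE(oct) − CFSE(tet) = -67 − (-45) = -22 kJ/mol.

-22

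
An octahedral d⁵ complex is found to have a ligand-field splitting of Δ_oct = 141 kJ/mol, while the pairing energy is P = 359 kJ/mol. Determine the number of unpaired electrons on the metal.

5

Here Δ_oct < P (141 < 359), so the high-spin state is favoured.
That gives t2g^3 e_g^2.
Unpaired electrons: 5.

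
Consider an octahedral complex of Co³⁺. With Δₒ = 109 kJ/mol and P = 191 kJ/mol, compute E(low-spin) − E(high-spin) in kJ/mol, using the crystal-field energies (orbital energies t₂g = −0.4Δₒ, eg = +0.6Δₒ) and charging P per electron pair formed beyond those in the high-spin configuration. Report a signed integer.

164

Group 9 minus oxidation state +3 gives a d⁶ configuration for Co³⁺.
In the high-spin limit (t₂g⁴ eg²) the orbital term is -0.4Δₒ = -44 kJ/mol, with no excess pairing.
Low-spin t₂g⁶ eg⁰ gives -2.4Δₒ = -262 kJ/mol, but forming 2 extra pairs costs 2P = 382 kJ/mol, so E(LS) = -262 + 382 = 120 kJ/mol.
The difference is 120 − (-44) = 164 kJ/mol, so high-spin lies lower.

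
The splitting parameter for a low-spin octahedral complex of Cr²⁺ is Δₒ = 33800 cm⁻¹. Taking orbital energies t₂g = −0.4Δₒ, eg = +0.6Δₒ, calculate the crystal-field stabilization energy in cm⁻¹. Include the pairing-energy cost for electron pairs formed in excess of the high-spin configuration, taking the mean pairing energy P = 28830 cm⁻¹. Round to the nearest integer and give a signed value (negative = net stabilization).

Cr sits in group 6; removing 2 electrons leaves Cr²⁺ with 6 − 2 = 4 d electrons.
Configuration: t₂g⁴ eg⁰.
Orbital CFSE = 4(-0.4) + 0(0.6) = -1.6Δₒ = -1.6 × 33800 = -54080 cm⁻¹.
Pairing penalty: 1 pair vs 0 in the high-spin reference → 1 extra × P = 28830 cm⁻¹.
Overall CFSE = -54080 + 28830 = -25250 cm⁻¹.

-25250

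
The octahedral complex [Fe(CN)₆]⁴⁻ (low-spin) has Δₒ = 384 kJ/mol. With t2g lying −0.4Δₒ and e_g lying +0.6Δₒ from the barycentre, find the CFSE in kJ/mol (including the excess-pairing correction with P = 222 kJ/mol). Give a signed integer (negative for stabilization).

Each CN⁻ contributes -1; 6 × (-1) = -6. With overall charge -4, Fe is in the +2 oxidation state.
Fe is in group 8, so Fe²⁺ is d⁶ (8 − 2 = 6).
Configuration: t2g^6 e_g^0.
Orbital CFSE = 6(-0.4) + 0(0.6) = -2.4Δₒ = -2.4 × 384 = -922 kJ/mol.
High-spin d⁶ would be t2g^4 e_g^2 with 1 pair; low-spin has 3, so 2 excess pairs cost +2P = +444 kJ/mol.
Overall CFSE = -922 + 444 = -478 kJ/mol.

-478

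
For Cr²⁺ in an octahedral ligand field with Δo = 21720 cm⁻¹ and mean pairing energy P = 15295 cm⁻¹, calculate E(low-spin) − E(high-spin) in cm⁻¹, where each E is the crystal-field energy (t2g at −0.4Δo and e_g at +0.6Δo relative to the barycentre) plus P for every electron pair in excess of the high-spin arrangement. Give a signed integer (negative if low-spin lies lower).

Cr²⁺: group 6, so d-count = 6 − 2 = 4.
In the high-spin limit (t2g^3 e_g^1) the orbital term is -0.6Δo = -13032 cm⁻¹, with no excess pairing.
Low-spin t2g^4 e_g^0 gives -1.6Δo = -34752 cm⁻¹, but forming 1 extra pair costs 1P = 15295 cm⁻¹, so E(LS) = -34752 + 15295 = -19457 cm⁻¹.
The difference is -19457 − (-13032) = -6425 cm⁻¹, so low-spin lies lower.

-6425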